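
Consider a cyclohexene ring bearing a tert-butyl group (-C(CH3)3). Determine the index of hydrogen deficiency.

Atom tally by fragment:
  cyclohexene ring core → C:6 H:10
  (− 1 ring H displaced by substituents)
  + C(CH3)3 → C:4 H:9
Element totals:
  C: 10
  H: 18
Molecular formula: C10H18.
DoU = (2C + 2 + N − H − X) / 2 = (2·10 + 2 + 0 − 18 − 0) / 2 = 2.

2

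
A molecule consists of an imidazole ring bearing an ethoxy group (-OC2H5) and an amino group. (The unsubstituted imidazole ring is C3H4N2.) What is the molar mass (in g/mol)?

127.15 g/mol

Atom tally by fragment:
  imidazole ring core → C:3 H:4 N:2
  (− 2 ring H displaced by substituents)
  + OC2H5 → C:2 H:5 O:1
  + NH2 → N:1 H:2
Element totals:
  C: 5
  H: 9
  N: 3
  O: 1
Molecular formula: C5H9N3O.
  M = 5(12.011) + 9(1.008) + 3(14.007) + 15.999
    = 60.055 + 9.072 + 42.021 + 15.999 = 127.147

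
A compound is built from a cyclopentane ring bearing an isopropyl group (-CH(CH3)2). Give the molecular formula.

Atom tally by fragment:
  cyclopentane ring core → C:5 H:10
  (− 1 ring H displaced by substituents)
  + CH(CH3)2 → C:3 H:7
Element totals:
  C: 8
  H: 16

C8H16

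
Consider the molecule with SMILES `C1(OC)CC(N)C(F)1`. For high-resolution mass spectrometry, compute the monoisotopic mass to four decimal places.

Atom tally by fragment:
  cyclobutane ring core → C:4 H:8
  (− 3 ring H displaced by substituents)
  + OCH3 → C:1 H:3 O:1
  + NH2 → N:1 H:2
  + F → F:1
Element totals:
  C: 5
  H: 10
  F: 1
  N: 1
  O: 1
Molecular formula: C5H10FNO.
  M = 5(12.0) + 10(1.007825) + 18.998403 + 14.003074 + 15.994915
    = 60.000000 + 10.078250 + 18.998403 + 14.003074 + 15.994915 = 119.074642

119.0746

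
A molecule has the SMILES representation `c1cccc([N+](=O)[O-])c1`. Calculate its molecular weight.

123.11 g/mol

Atom tally by fragment:
  benzene ring core → C:6 H:6
  (− 1 ring H displaced by substituents)
  + NO2 → N:1 O:2
Element totals:
  C: 6
  H: 5
  N: 1
  O: 2
Molecular formula: C6H5NO2.
  M = 6(12.011) + 5(1.008) + 14.007 + 2(15.999)
    = 72.066 + 5.040 + 14.007 + 31.998 = 123.111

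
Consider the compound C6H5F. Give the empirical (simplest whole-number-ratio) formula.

Atom tally by fragment:
  benzene ring core → C:6 H:6
  (− 1 ring H displaced by substituents)
  + F → F:1
Element totals:
  C: 6
  H: 5
  F: 1
Molecular formula: C6H5F.
gcd of subscripts (6, 1, 5) = 1, so the empirical formula equals the molecular formula.

C6H5F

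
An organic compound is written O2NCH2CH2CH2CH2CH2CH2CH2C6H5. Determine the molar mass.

221.30 g/mol

Atom tally by fragment:
  O2NCH2 → C:1 H:2 N:1 O:2
  CH2 → C:1 H:2
  CH2 → C:1 H:2
  CH2 → C:1 H:2
  CH2 → C:1 H:2
  CH2 → C:1 H:2
  CH2C6H5 → C:7 H:7
Element totals:
  C: 13
  H: 19
  N: 1
  O: 2
Molecular formula: C13H19NO2.
  M = 13(12.011) + 19(1.008) + 14.007 + 2(15.999)
    = 156.143 + 19.152 + 14.007 + 31.998 = 221.300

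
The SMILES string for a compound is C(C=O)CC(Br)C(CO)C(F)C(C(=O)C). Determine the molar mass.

Atom tally by fragment:
  OHCCH2 → C:2 H:3 O:1
  CH2 → C:1 H:2
  CH(Br) → C:1 H:1 Br:1
  CH(CH2OH) → C:2 H:4 O:1
  CH(F) → C:1 H:1 F:1
  CH2COCH3 → C:3 H:5 O:1
Element totals:
  C: 10
  H: 16
  Br: 1
  F: 1
  O: 3
Molecular formula: C10H16BrFO3.
  M = 10(12.011) + 16(1.008) + 79.904 + 18.998 + 3(15.999)
    = 120.110 + 16.128 + 79.904 + 18.998 + 47.997 = 283.137

283.14 g/mol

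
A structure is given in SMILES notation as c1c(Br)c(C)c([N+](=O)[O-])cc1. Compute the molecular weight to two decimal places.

Atom tally by fragment:
  benzene ring core → C:6 H:6
  (− 3 ring H displaced by substituents)
  + Br → Br:1
  + CH3 → C:1 H:3
  + NO2 → N:1 O:2
Element totals:
  C: 7
  H: 6
  Br: 1
  N: 1
  O: 2
Molecular formula: C7H6BrNO2.
  M = 7(12.011) + 6(1.008) + 79.904 + 14.007 + 2(15.999)
    = 84.077 + 6.048 + 79.904 + 14.007 + 31.998 = 216.034

216.03 g/mol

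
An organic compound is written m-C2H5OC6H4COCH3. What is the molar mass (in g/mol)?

Atom tally by fragment:
  benzene ring core → C:6 H:6
  (− 2 ring H displaced by substituents)
  + OC2H5 → C:2 H:5 O:1
  + COCH3 → C:2 H:3 O:1
Element totals:
  C: 10
  H: 12
  O: 2
Molecular formula: C10H12O2.
  M = 10(12.011) + 12(1.008) + 2(15.999)
    = 120.110 + 12.096 + 31.998 = 164.204

164.20 g/mol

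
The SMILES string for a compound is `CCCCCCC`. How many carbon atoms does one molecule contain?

Atom tally by fragment:
  CH3 → C:1 H:3
  CH2 → C:1 H:2
  CH2 → C:1 H:2
  CH2 → C:1 H:2
  CH2 → C:1 H:2
  CH2 → C:1 H:2
  CH3 → C:1 H:3
Element totals:
  C: 7
  H: 16

7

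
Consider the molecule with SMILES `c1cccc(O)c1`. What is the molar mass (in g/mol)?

94.11 g/mol

Atom tally by fragment:
  benzene ring core → C:6 H:6
  (− 1 ring H displaced by substituents)
  + OH → O:1 H:1
Element totals:
  C: 6
  H: 6
  O: 1
Molecular formula: C6H6O.
  M = 6(12.011) + 6(1.008) + 15.999
    = 72.066 + 6.048 + 15.999 = 94.113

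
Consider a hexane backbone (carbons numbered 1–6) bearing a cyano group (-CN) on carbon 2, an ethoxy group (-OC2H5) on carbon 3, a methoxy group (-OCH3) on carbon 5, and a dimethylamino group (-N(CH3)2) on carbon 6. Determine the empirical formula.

Atom tally by fragment:
  CH3 → C:1 H:3
  CH(CN) → C:2 H:1 N:1
  CH(OC2H5) → C:3 H:6 O:1
  CH2 → C:1 H:2
  CH(OCH3) → C:2 H:4 O:1
  CH2N(CH3)2 → C:3 H:8 N:1
Element totals:
  C: 12
  H: 24
  N: 2
  O: 2
Molecular formula: C12H24N2O2.
gcd of subscripts = 2; dividing each by 2:
  C: 12/2 = 6
  H: 24/2 = 12
  N: 2/2 = 1
  O: 2/2 = 1

C6H12NO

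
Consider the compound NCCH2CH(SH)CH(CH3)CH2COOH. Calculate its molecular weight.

Atom tally by fragment:
  NCCH2 → C:2 H:2 N:1
  CH(SH) → C:1 H:2 S:1
  CH(CH3) → C:2 H:4
  CH2COOH → C:2 H:3 O:2
Element totals:
  C: 7
  H: 11
  N: 1
  O: 2
  S: 1
Molecular formula: C7H11NO2S.
  M = 7(12.011) + 11(1.008) + 14.007 + 2(15.999) + 32.06
    = 84.077 + 11.088 + 14.007 + 31.998 + 32.060 = 173.230

173.23 g/mol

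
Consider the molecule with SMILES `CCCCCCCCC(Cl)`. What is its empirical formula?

Atom tally by fragment:
  CH3 → C:1 H:3
  CH2 → C:1 H:2
  CH2 → C:1 H:2
  CH2 → C:1 H:2
  CH2 → C:1 H:2
  CH2 → C:1 H:2
  CH2 → C:1 H:2
  CH2 → C:1 H:2
  CH2Cl → C:1 H:2 Cl:1
Element totals:
  C: 9
  H: 19
  Cl: 1
Molecular formula: C9H19Cl.
gcd of subscripts (9, 1, 19) = 1, so the empirical formula equals the molecular formula.

C9H19Cl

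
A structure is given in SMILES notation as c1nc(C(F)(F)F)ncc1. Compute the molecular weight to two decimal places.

148.09 g/mol

Atom tally by fragment:
  pyrimidine ring core → C:4 H:4 N:2
  (− 1 ring H displaced by substituents)
  + CF3 → C:1 F:3
Element totals:
  C: 5
  H: 3
  F: 3
  N: 2
Molecular formula: C5H3F3N2.
  M = 5(12.011) + 3(1.008) + 3(18.998) + 2(14.007)
    = 60.055 + 3.024 + 56.994 + 28.014 = 148.087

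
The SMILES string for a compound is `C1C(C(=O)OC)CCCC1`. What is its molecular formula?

Atom tally by fragment:
  cyclohexane ring core → C:6 H:12
  (− 1 ring H displaced by substituents)
  + COOCH3 → C:2 H:3 O:2
Element totals:
  C: 8
  H: 14
  O: 2

C8H14O2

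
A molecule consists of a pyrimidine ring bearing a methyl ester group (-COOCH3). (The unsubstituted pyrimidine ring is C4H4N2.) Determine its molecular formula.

Atom tally by fragment:
  pyrimidine ring core → C:4 H:4 N:2
  (− 1 ring H displaced by substituents)
  + COOCH3 → C:2 H:3 O:2
Element totals:
  C: 6
  H: 6
  N: 2
  O: 2

C6H6N2O2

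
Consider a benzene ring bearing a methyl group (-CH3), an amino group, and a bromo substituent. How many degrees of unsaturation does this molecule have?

4

Atom tally by fragment:
  benzene ring core → C:6 H:6
  (− 3 ring H displaced by substituents)
  + CH3 → C:1 H:3
  + NH2 → N:1 H:2
  + Br → Br:1
Element totals:
  C: 7
  H: 8
  Br: 1
  N: 1
Molecular formula: C7H8BrN.
DoU = (2C + 2 + N − H − X) / 2 = (2·7 + 2 + 1 − 8 − 1) / 2 = 4.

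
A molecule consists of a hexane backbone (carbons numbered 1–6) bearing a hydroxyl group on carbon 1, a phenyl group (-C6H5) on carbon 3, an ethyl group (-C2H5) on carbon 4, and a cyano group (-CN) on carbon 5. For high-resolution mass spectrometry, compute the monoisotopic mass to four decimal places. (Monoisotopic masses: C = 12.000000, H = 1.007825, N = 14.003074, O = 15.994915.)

231.1623

Atom tally by fragment:
  HOCH2 → C:1 H:3 O:1
  CH2 → C:1 H:2
  CH(C6H5) → C:7 H:6
  CH(C2H5) → C:3 H:6
  CH(CN) → C:2 H:1 N:1
  CH3 → C:1 H:3
Element totals:
  C: 15
  H: 21
  N: 1
  O: 1
Molecular formula: C15H21NO.
  M = 15(12.0) + 21(1.007825) + 14.003074 + 15.994915
    = 180.000000 + 21.164325 + 14.003074 + 15.994915 = 231.162314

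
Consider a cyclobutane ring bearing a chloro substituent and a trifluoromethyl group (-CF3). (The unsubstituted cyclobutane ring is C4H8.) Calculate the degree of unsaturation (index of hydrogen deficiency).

1

Atom tally by fragment:
  cyclobutane ring core → C:4 H:8
  (− 2 ring H displaced by substituents)
  + Cl → Cl:1
  + CF3 → C:1 F:3
Element totals:
  C: 5
  H: 6
  Cl: 1
  F: 3
Molecular formula: C5H6ClF3.
DoU = (2C + 2 + N − H − X) / 2 = (2·5 + 2 + 0 − 6 − 4) / 2 = 1.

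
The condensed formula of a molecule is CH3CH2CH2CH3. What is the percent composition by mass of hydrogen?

Element totals:
  C: 4
  H: 10
Molecular formula: C4H10.
Molar mass = 58.124 g/mol.
Mass from H: 10 × 1.008 = 10.080 g/mol.
%H = 10.080 / 58.124 × 100 = 17.34%.

17.34%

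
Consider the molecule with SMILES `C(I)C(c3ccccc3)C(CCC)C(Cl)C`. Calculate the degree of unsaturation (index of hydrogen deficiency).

4

Atom tally by fragment:
  ICH2 → C:1 H:2 I:1
  CH(C6H5) → C:7 H:6
  CH(CH2CH2CH3) → C:4 H:8
  CH(Cl) → C:1 H:1 Cl:1
  CH3 → C:1 H:3
Element totals:
  C: 14
  H: 20
  Cl: 1
  I: 1
Molecular formula: C14H20ClI.
DoU = (2C + 2 + N − H − X) / 2 = (2·14 + 2 + 0 − 20 − 2) / 2 = 4.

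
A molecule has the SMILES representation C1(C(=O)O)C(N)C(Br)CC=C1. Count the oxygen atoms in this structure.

Atom tally by fragment:
  cyclohexene ring core → C:6 H:10
  (− 3 ring H displaced by substituents)
  + COOH → C:1 H:1 O:2
  + NH2 → N:1 H:2
  + Br → Br:1
Element totals:
  C: 7
  H: 10
  Br: 1
  N: 1
  O: 2

2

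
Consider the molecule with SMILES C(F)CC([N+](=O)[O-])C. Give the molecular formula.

C4H8FNO2

Atom tally by fragment:
  FCH2 → C:1 H:2 F:1
  CH2 → C:1 H:2
  CH(NO2) → C:1 H:1 N:1 O:2
  CH3 → C:1 H:3
Element totals:
  C: 4
  H: 8
  F: 1
  N: 1
  O: 2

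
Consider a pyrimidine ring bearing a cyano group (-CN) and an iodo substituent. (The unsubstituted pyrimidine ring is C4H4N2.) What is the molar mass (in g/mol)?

231.00 g/mol

Atom tally by fragment:
  pyrimidine ring core → C:4 H:4 N:2
  (− 2 ring H displaced by substituents)
  + CN → C:1 N:1
  + I → I:1
Element totals:
  C: 5
  H: 2
  I: 1
  N: 3
Molecular formula: C5H2IN3.
  M = 5(12.011) + 2(1.008) + 126.904 + 3(14.007)
    = 60.055 + 2.016 + 126.904 + 42.021 = 230.996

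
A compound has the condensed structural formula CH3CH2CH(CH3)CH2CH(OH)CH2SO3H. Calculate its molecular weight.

Element totals:
  C: 7
  H: 16
  O: 4
  S: 1
Molecular formula: C7H16O4S.
  M = 7(12.011) + 16(1.008) + 4(15.999) + 32.06
    = 84.077 + 16.128 + 63.996 + 32.060 = 196.261

196.26 g/mol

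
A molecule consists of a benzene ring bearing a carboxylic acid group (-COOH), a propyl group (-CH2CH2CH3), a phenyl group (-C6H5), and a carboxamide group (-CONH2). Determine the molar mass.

Atom tally by fragment:
  benzene ring core → C:6 H:6
  (− 4 ring H displaced by substituents)
  + COOH → C:1 H:1 O:2
  + CH2CH2CH3 → C:3 H:7
  + C6H5 → C:6 H:5
  + CONH2 → C:1 H:2 O:1 N:1
Element totals:
  C: 17
  H: 17
  N: 1
  O: 3
Molecular formula: C17H17NO3.
  M = 17(12.011) + 17(1.008) + 14.007 + 3(15.999)
    = 204.187 + 17.136 + 14.007 + 47.997 = 283.327

283.33 g/mol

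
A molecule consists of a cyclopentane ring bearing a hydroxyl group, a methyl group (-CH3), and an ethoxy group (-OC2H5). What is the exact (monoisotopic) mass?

Atom tally by fragment:
  cyclopentane ring core → C:5 H:10
  (− 3 ring H displaced by substituents)
  + OH → O:1 H:1
  + CH3 → C:1 H:3
  + OC2H5 → C:2 H:5 O:1
Element totals:
  C: 8
  H: 16
  O: 2
Molecular formula: C8H16O2.
  M = 8(12.0) + 16(1.007825) + 2(15.994915)
    = 96.000000 + 16.125200 + 31.989830 = 144.115030

144.1150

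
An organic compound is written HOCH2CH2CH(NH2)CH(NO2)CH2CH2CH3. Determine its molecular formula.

C7H16N2O3

Element totals:
  C: 7
  H: 16
  N: 2
  O: 3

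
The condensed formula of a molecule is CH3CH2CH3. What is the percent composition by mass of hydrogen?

18.29%

Atom tally by fragment:
  CH3 → C:1 H:3
  CH2 → C:1 H:2
  CH3 → C:1 H:3
Element totals:
  C: 3
  H: 8
Molecular formula: C3H8.
Molar mass = 44.097 g/mol.
Mass from H: 8 × 1.008 = 8.064 g/mol.
%H = 8.064 / 44.097 × 100 = 18.29%.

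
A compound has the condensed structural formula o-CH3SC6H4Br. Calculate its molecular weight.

Atom tally by fragment:
  benzene ring core → C:6 H:6
  (− 2 ring H displaced by substituents)
  + SCH3 → C:1 H:3 S:1
  + Br → Br:1
Element totals:
  C: 7
  H: 7
  Br: 1
  S: 1
Molecular formula: C7H7BrS.
  M = 7(12.011) + 7(1.008) + 79.904 + 32.06
    = 84.077 + 7.056 + 79.904 + 32.060 = 203.097

203.10 g/mol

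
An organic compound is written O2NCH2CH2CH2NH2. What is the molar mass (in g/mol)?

Element totals:
  C: 3
  H: 8
  N: 2
  O: 2
Molecular formula: C3H8N2O2.
  M = 3(12.011) + 8(1.008) + 2(14.007) + 2(15.999)
    = 36.033 + 8.064 + 28.014 + 31.998 = 104.109

104.11 g/mol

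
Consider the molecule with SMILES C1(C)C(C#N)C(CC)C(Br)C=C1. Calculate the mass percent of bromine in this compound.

Atom tally by fragment:
  cyclohexene ring core → C:6 H:10
  (− 4 ring H displaced by substituents)
  + CH3 → C:1 H:3
  + CN → C:1 N:1
  + C2H5 → C:2 H:5
  + Br → Br:1
Element totals:
  C: 10
  H: 14
  Br: 1
  N: 1
Molecular formula: C10H14BrN.
Molar mass = 228.133 g/mol.
Mass from Br: 1 × 79.904 = 79.904 g/mol.
%Br = 79.904 / 228.133 × 100 = 35.03%.

35.03%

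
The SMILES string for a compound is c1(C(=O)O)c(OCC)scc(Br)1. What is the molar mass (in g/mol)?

251.09 g/mol

Atom tally by fragment:
  thiophene ring core → C:4 H:4 S:1
  (− 3 ring H displaced by substituents)
  + COOH → C:1 H:1 O:2
  + OC2H5 → C:2 H:5 O:1
  + Br → Br:1
Element totals:
  C: 7
  H: 7
  Br: 1
  O: 3
  S: 1
Molecular formula: C7H7BrO3S.
  M = 7(12.011) + 7(1.008) + 79.904 + 3(15.999) + 32.06
    = 84.077 + 7.056 + 79.904 + 47.997 + 32.060 = 251.094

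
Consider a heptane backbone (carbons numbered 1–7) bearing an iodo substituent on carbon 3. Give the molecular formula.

Atom tally by fragment:
  CH3 → C:1 H:3
  CH2 → C:1 H:2
  CH(I) → C:1 H:1 I:1
  CH2 → C:1 H:2
  CH2 → C:1 H:2
  CH2 → C:1 H:2
  CH3 → C:1 H:3
Element totals:
  C: 7
  H: 15
  I: 1

C7H15I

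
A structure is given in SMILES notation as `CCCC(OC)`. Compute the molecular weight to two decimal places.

88.15 g/mol

Atom tally by fragment:
  CH3 → C:1 H:3
  CH2 → C:1 H:2
  CH2 → C:1 H:2
  CH2OCH3 → C:2 H:5 O:1
Element totals:
  C: 5
  H: 12
  O: 1
Molecular formula: C5H12O.
  M = 5(12.011) + 12(1.008) + 15.999
    = 60.055 + 12.096 + 15.999 = 88.150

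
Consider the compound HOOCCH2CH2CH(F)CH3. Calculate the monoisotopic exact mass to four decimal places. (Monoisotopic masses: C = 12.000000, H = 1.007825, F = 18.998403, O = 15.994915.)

120.0587

Element totals:
  C: 5
  H: 9
  F: 1
  O: 2
Molecular formula: C5H9FO2.
  M = 5(12.0) + 9(1.007825) + 18.998403 + 2(15.994915)
    = 60.000000 + 9.070425 + 18.998403 + 31.989830 = 120.058658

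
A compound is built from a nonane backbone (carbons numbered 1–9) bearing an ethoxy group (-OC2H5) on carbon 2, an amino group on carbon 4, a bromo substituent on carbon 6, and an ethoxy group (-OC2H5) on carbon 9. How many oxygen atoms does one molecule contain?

2

Atom tally by fragment:
  CH3 → C:1 H:3
  CH(OC2H5) → C:3 H:6 O:1
  CH2 → C:1 H:2
  CH(NH2) → C:1 H:3 N:1
  CH2 → C:1 H:2
  CH(Br) → C:1 H:1 Br:1
  CH2 → C:1 H:2
  CH2 → C:1 H:2
  CH2OC2H5 → C:3 H:7 O:1
Element totals:
  C: 13
  H: 28
  Br: 1
  N: 1
  O: 2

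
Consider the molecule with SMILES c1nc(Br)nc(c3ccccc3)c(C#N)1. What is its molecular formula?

C11H6BrN3

Atom tally by fragment:
  pyrimidine ring core → C:4 H:4 N:2
  (− 3 ring H displaced by substituents)
  + Br → Br:1
  + C6H5 → C:6 H:5
  + CN → C:1 N:1
Element totals:
  C: 11
  H: 6
  Br: 1
  N: 3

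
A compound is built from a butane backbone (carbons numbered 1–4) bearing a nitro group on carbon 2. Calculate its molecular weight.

103.12 g/mol

Atom tally by fragment:
  CH3 → C:1 H:3
  CH(NO2) → C:1 H:1 N:1 O:2
  CH2 → C:1 H:2
  CH3 → C:1 H:3
Element totals:
  C: 4
  H: 9
  N: 1
  O: 2
Molecular formula: C4H9NO2.
  M = 4(12.011) + 9(1.008) + 14.007 + 2(15.999)
    = 48.044 + 9.072 + 14.007 + 31.998 = 103.121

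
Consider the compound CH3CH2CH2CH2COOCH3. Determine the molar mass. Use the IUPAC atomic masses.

116.16 g/mol

Element totals:
  C: 6
  H: 12
  O: 2
Molecular formula: C6H12O2.
  M = 6(12.011) + 12(1.008) + 2(15.999)
    = 72.066 + 12.096 + 31.998 = 116.160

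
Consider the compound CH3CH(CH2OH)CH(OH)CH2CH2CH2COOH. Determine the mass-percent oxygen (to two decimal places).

36.32%

Atom tally by fragment:
  CH3 → C:1 H:3
  CH(CH2OH) → C:2 H:4 O:1
  CH(OH) → C:1 H:2 O:1
  CH2 → C:1 H:2
  CH2 → C:1 H:2
  CH2COOH → C:2 H:3 O:2
Element totals:
  C: 8
  H: 16
  O: 4
Molecular formula: C8H16O4.
Molar mass = 176.212 g/mol.
Mass from O: 4 × 15.999 = 63.996 g/mol.
%O = 63.996 / 176.212 × 100 = 36.32%.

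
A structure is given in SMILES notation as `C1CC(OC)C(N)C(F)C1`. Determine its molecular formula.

C7H14FNO

Atom tally by fragment:
  cyclohexane ring core → C:6 H:12
  (− 3 ring H displaced by substituents)
  + OCH3 → C:1 H:3 O:1
  + NH2 → N:1 H:2
  + F → F:1
Element totals:
  C: 7
  H: 14
  F: 1
  N: 1
  O: 1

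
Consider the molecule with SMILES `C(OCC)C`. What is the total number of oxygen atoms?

1

Atom tally by fragment:
  C2H5OCH2 → C:3 H:7 O:1
  CH3 → C:1 H:3
Element totals:
  C: 4
  H: 10
  O: 1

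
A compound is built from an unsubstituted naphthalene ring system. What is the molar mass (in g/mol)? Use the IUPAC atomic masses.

128.17 g/mol

Atom tally by fragment:
  naphthalene ring system core → C:10 H:8
Element totals:
  C: 10
  H: 8
Molecular formula: C10H8.
  M = 10(12.011) + 8(1.008)
    = 120.110 + 8.064 = 128.174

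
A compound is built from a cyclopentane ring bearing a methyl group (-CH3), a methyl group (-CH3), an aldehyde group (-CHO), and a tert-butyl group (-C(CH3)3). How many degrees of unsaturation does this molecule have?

2

Atom tally by fragment:
  cyclopentane ring core → C:5 H:10
  (− 4 ring H displaced by substituents)
  + CH3 → C:1 H:3
  + CH3 → C:1 H:3
  + CHO → C:1 H:1 O:1
  + C(CH3)3 → C:4 H:9
Element totals:
  C: 12
  H: 22
  O: 1
Molecular formula: C12H22O.
DoU = (2C + 2 + N − H − X) / 2 = (2·12 + 2 + 0 − 22 − 0) / 2 = 2.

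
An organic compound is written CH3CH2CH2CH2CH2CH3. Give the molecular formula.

C6H14

Atom tally by fragment:
  CH3 → C:1 H:3
  CH2 → C:1 H:2
  CH2 → C:1 H:2
  CH2 → C:1 H:2
  CH2 → C:1 H:2
  CH3 → C:1 H:3
Element totals:
  C: 6
  H: 14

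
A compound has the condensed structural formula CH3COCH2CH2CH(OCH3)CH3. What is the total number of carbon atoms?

7

Atom tally by fragment:
  CH3COCH2 → C:3 H:5 O:1
  CH2 → C:1 H:2
  CH(OCH3) → C:2 H:4 O:1
  CH3 → C:1 H:3
Element totals:
  C: 7
  H: 14
  O: 2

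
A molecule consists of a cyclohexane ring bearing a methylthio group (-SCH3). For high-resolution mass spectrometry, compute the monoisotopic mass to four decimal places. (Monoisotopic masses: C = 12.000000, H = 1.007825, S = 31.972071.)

130.0816

Atom tally by fragment:
  cyclohexane ring core → C:6 H:12
  (− 1 ring H displaced by substituents)
  + SCH3 → C:1 H:3 S:1
Element totals:
  C: 7
  H: 14
  S: 1
Molecular formula: C7H14S.
  M = 7(12.0) + 14(1.007825) + 31.972071
    = 84.000000 + 14.109550 + 31.972071 = 130.081621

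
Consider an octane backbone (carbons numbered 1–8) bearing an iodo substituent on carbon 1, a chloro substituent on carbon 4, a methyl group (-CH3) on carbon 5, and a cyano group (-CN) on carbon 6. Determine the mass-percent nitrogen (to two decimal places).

Atom tally by fragment:
  ICH2 → C:1 H:2 I:1
  CH2 → C:1 H:2
  CH2 → C:1 H:2
  CH(Cl) → C:1 H:1 Cl:1
  CH(CH3) → C:2 H:4
  CH(CN) → C:2 H:1 N:1
  CH2 → C:1 H:2
  CH3 → C:1 H:3
Element totals:
  C: 10
  H: 17
  Cl: 1
  I: 1
  N: 1
Molecular formula: C10H17ClIN.
Molar mass = 313.607 g/mol.
Mass from N: 1 × 14.007 = 14.007 g/mol.
%N = 14.007 / 313.607 × 100 = 4.47%.

4.47%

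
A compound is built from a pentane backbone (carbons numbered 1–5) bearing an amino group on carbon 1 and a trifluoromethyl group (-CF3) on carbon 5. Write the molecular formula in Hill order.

C6H12F3N

Atom tally by fragment:
  H2NCH2 → C:1 H:4 N:1
  CH2 → C:1 H:2
  CH2 → C:1 H:2
  CH2 → C:1 H:2
  CH2CF3 → C:2 H:2 F:3
Element totals:
  C: 6
  H: 12
  F: 3
  N: 1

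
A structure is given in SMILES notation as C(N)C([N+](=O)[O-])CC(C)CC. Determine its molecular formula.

C7H16N2O2

Atom tally by fragment:
  H2NCH2 → C:1 H:4 N:1
  CH(NO2) → C:1 H:1 N:1 O:2
  CH2 → C:1 H:2
  CH(CH3) → C:2 H:4
  CH2 → C:1 H:2
  CH3 → C:1 H:3
Element totals:
  C: 7
  H: 16
  N: 2
  O: 2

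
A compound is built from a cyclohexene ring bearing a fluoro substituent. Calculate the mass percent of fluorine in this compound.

18.97%

Atom tally by fragment:
  cyclohexene ring core → C:6 H:10
  (− 1 ring H displaced by substituents)
  + F → F:1
Element totals:
  C: 6
  H: 9
  F: 1
Molecular formula: C6H9F.
Molar mass = 100.136 g/mol.
Mass from F: 1 × 18.998 = 18.998 g/mol.
%F = 18.998 / 100.136 × 100 = 18.97%.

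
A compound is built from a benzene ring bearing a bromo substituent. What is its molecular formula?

Atom tally by fragment:
  benzene ring core → C:6 H:6
  (− 1 ring H displaced by substituents)
  + Br → Br:1
Element totals:
  C: 6
  H: 5
  Br: 1

C6H5Br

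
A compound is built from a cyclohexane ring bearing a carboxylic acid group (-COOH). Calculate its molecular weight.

128.17 g/mol

Atom tally by fragment:
  cyclohexane ring core → C:6 H:12
  (− 1 ring H displaced by substituents)
  + COOH → C:1 H:1 O:2
Element totals:
  C: 7
  H: 12
  O: 2
Molecular formula: C7H12O2.
  M = 7(12.011) + 12(1.008) + 2(15.999)
    = 84.077 + 12.096 + 31.998 = 128.171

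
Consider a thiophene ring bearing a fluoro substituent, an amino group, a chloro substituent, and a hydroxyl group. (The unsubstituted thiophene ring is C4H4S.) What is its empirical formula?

C4H3ClFNOS

Atom tally by fragment:
  thiophene ring core → C:4 H:4 S:1
  (− 4 ring H displaced by substituents)
  + F → F:1
  + NH2 → N:1 H:2
  + Cl → Cl:1
  + OH → O:1 H:1
Element totals:
  C: 4
  H: 3
  Cl: 1
  F: 1
  N: 1
  O: 1
  S: 1
Molecular formula: C4H3ClFNOS.
gcd of subscripts (4, 1, 1, 3, 1, 1, 1) = 1, so the empirical formula equals the molecular formula.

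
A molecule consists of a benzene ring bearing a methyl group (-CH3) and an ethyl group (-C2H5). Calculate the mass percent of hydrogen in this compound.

10.06%

Atom tally by fragment:
  benzene ring core → C:6 H:6
  (− 2 ring H displaced by substituents)
  + CH3 → C:1 H:3
  + C2H5 → C:2 H:5
Element totals:
  C: 9
  H: 12
Molecular formula: C9H12.
Molar mass = 120.195 g/mol.
Mass from H: 12 × 1.008 = 12.096 g/mol.
%H = 12.096 / 120.195 × 100 = 10.06%.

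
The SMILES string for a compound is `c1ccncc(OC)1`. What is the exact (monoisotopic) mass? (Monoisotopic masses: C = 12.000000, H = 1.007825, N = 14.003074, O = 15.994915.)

Atom tally by fragment:
  pyridine ring core → C:5 H:5 N:1
  (− 1 ring H displaced by substituents)
  + OCH3 → C:1 H:3 O:1
Element totals:
  C: 6
  H: 7
  N: 1
  O: 1
Molecular formula: C6H7NO.
  M = 6(12.0) + 7(1.007825) + 14.003074 + 15.994915
    = 72.000000 + 7.054775 + 14.003074 + 15.994915 = 109.052764

109.0528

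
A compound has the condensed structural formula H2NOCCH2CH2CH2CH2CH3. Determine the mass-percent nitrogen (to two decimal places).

12.16%

Element totals:
  C: 6
  H: 13
  N: 1
  O: 1
Molecular formula: C6H13NO.
Molar mass = 115.176 g/mol.
Mass from N: 1 × 14.007 = 14.007 g/mol.
%N = 14.007 / 115.176 × 100 = 12.16%.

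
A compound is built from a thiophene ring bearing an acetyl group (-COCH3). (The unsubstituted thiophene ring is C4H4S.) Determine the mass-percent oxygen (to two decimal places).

12.68%

Atom tally by fragment:
  thiophene ring core → C:4 H:4 S:1
  (− 1 ring H displaced by substituents)
  + COCH3 → C:2 H:3 O:1
Element totals:
  C: 6
  H: 6
  O: 1
  S: 1
Molecular formula: C6H6OS.
Molar mass = 126.173 g/mol.
Mass from O: 1 × 15.999 = 15.999 g/mol.
%O = 15.999 / 126.173 × 100 = 12.68%.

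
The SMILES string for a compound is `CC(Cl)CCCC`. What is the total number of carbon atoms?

Atom tally by fragment:
  CH3 → C:1 H:3
  CH(Cl) → C:1 H:1 Cl:1
  CH2 → C:1 H:2
  CH2 → C:1 H:2
  CH2 → C:1 H:2
  CH3 → C:1 H:3
Element totals:
  C: 6
  H: 13
  Cl: 1

6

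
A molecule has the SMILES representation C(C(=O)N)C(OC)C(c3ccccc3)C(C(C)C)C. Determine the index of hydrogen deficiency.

5

Atom tally by fragment:
  H2NOCCH2 → C:2 H:4 O:1 N:1
  CH(OCH3) → C:2 H:4 O:1
  CH(C6H5) → C:7 H:6
  CH(CH(CH3)2) → C:4 H:8
  CH3 → C:1 H:3
Element totals:
  C: 16
  H: 25
  N: 1
  O: 2
Molecular formula: C16H25NO2.
DoU = (2C + 2 + N − H − X) / 2 = (2·16 + 2 + 1 − 25 − 0) / 2 = 5.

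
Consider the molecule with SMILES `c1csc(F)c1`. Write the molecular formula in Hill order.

C4H3FS

Atom tally by fragment:
  thiophene ring core → C:4 H:4 S:1
  (− 1 ring H displaced by substituents)
  + F → F:1
Element totals:
  C: 4
  H: 3
  F: 1
  S: 1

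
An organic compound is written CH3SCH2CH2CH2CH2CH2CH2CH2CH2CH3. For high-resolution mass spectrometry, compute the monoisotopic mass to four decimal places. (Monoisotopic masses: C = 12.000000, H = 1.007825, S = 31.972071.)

Atom tally by fragment:
  CH3SCH2 → C:2 H:5 S:1
  CH2 → C:1 H:2
  CH2 → C:1 H:2
  CH2 → C:1 H:2
  CH2 → C:1 H:2
  CH2 → C:1 H:2
  CH2 → C:1 H:2
  CH2 → C:1 H:2
  CH3 → C:1 H:3
Element totals:
  C: 10
  H: 22
  S: 1
Molecular formula: C10H22S.
  M = 10(12.0) + 22(1.007825) + 31.972071
    = 120.000000 + 22.172150 + 31.972071 = 174.144221

174.1442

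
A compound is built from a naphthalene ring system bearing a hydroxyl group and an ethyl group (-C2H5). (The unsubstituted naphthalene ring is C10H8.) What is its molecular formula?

Atom tally by fragment:
  naphthalene ring system core → C:10 H:8
  (− 2 ring H displaced by substituents)
  + OH → O:1 H:1
  + C2H5 → C:2 H:5
Element totals:
  C: 12
  H: 12
  O: 1

C12H12O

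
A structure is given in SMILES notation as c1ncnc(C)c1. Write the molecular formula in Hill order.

C5H6N2

Atom tally by fragment:
  pyrimidine ring core → C:4 H:4 N:2
  (− 1 ring H displaced by substituents)
  + CH3 → C:1 H:3
Element totals:
  C: 5
  H: 6
  N: 2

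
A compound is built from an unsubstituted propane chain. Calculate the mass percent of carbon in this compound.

81.71%

Atom tally by fragment:
  CH3 → C:1 H:3
  CH2 → C:1 H:2
  CH3 → C:1 H:3
Element totals:
  C: 3
  H: 8
Molecular formula: C3H8.
Molar mass = 44.097 g/mol.
Mass from C: 3 × 12.011 = 36.033 g/mol.
%C = 36.033 / 44.097 × 100 = 81.71%.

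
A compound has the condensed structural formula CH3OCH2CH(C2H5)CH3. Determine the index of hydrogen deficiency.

Atom tally by fragment:
  CH3OCH2 → C:2 H:5 O:1
  CH(C2H5) → C:3 H:6
  CH3 → C:1 H:3
Element totals:
  C: 6
  H: 14
  O: 1
Molecular formula: C6H14O.
DoU = (2C + 2 + N − H − X) / 2 = (2·6 + 2 + 0 − 14 − 0) / 2 = 0.

0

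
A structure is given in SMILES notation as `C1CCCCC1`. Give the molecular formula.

C6H12

Atom tally by fragment:
  cyclohexane ring core → C:6 H:12
Element totals:
  C: 6
  H: 12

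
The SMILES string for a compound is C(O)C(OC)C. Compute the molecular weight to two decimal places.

Atom tally by fragment:
  HOCH2 → C:1 H:3 O:1
  CH(OCH3) → C:2 H:4 O:1
  CH3 → C:1 H:3
Element totals:
  C: 4
  H: 10
  O: 2
Molecular formula: C4H10O2.
  M = 4(12.011) + 10(1.008) + 2(15.999)
    = 48.044 + 10.080 + 31.998 = 90.122

90.12 g/mol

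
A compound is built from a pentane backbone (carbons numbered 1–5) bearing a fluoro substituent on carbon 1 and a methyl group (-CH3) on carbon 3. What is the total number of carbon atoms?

6

Atom tally by fragment:
  FCH2 → C:1 H:2 F:1
  CH2 → C:1 H:2
  CH(CH3) → C:2 H:4
  CH2 → C:1 H:2
  CH3 → C:1 H:3
Element totals:
  C: 6
  H: 13
  F: 1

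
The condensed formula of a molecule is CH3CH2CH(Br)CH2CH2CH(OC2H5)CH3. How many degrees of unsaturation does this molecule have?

0

Atom tally by fragment:
  CH3 → C:1 H:3
  CH2 → C:1 H:2
  CH(Br) → C:1 H:1 Br:1
  CH2 → C:1 H:2
  CH2 → C:1 H:2
  CH(OC2H5) → C:3 H:6 O:1
  CH3 → C:1 H:3
Element totals:
  C: 9
  H: 19
  Br: 1
  O: 1
Molecular formula: C9H19BrO.
DoU = (2C + 2 + N − H − X) / 2 = (2·9 + 2 + 0 − 19 − 1) / 2 = 0.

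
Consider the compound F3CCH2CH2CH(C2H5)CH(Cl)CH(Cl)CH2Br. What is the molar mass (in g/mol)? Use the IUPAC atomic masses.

330.01 g/mol

Element totals:
  C: 9
  H: 14
  Br: 1
  Cl: 2
  F: 3
Molecular formula: C9H14BrCl2F3.
  M = 9(12.011) + 14(1.008) + 79.904 + 2(35.45) + 3(18.998)
    = 108.099 + 14.112 + 79.904 + 70.900 + 56.994 = 330.009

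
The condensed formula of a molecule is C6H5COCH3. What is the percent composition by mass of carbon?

Element totals:
  C: 8
  H: 8
  O: 1
Molecular formula: C8H8O.
Molar mass = 120.151 g/mol.
Mass from C: 8 × 12.011 = 96.088 g/mol.
%C = 96.088 / 120.151 × 100 = 79.97%.

79.97%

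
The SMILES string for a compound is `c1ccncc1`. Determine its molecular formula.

Atom tally by fragment:
  pyridine ring core → C:5 H:5 N:1
Element totals:
  C: 5
  H: 5
  N: 1

C5H5N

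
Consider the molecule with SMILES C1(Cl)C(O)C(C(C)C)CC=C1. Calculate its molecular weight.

Atom tally by fragment:
  cyclohexene ring core → C:6 H:10
  (− 3 ring H displaced by substituents)
  + Cl → Cl:1
  + OH → O:1 H:1
  + CH(CH3)2 → C:3 H:7
Element totals:
  C: 9
  H: 15
  Cl: 1
  O: 1
Molecular formula: C9H15ClO.
  M = 9(12.011) + 15(1.008) + 35.45 + 15.999
    = 108.099 + 15.120 + 35.450 + 15.999 = 174.668

174.67 g/mol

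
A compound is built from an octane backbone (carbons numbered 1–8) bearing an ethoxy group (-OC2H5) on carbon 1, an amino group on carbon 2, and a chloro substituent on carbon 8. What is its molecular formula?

Atom tally by fragment:
  C2H5OCH2 → C:3 H:7 O:1
  CH(NH2) → C:1 H:3 N:1
  CH2 → C:1 H:2
  CH2 → C:1 H:2
  CH2 → C:1 H:2
  CH2 → C:1 H:2
  CH2 → C:1 H:2
  CH2Cl → C:1 H:2 Cl:1
Element totals:
  C: 10
  H: 22
  Cl: 1
  N: 1
  O: 1

C10H22ClNO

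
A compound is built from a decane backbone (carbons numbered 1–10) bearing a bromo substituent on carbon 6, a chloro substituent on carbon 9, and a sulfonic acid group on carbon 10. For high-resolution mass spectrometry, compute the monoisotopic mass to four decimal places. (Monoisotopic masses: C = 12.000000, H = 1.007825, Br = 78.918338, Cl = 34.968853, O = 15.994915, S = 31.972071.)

334.0005

Atom tally by fragment:
  CH3 → C:1 H:3
  CH2 → C:1 H:2
  CH2 → C:1 H:2
  CH2 → C:1 H:2
  CH2 → C:1 H:2
  CH(Br) → C:1 H:1 Br:1
  CH2 → C:1 H:2
  CH2 → C:1 H:2
  CH(Cl) → C:1 H:1 Cl:1
  CH2SO3H → C:1 H:3 S:1 O:3
Element totals:
  C: 10
  H: 20
  Br: 1
  Cl: 1
  O: 3
  S: 1
Molecular formula: C10H20BrClO3S.
  M = 10(12.0) + 20(1.007825) + 78.918338 + 34.968853 + 3(15.994915) + 31.972071
    = 120.000000 + 20.156500 + 78.918338 + 34.968853 + 47.984745 + 31.972071 = 334.000507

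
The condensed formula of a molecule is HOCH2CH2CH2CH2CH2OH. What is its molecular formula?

C5H12O2

Atom tally by fragment:
  HOCH2CH2 → C:2 H:5 O:1
  CH2 → C:1 H:2
  CH2CH2OH → C:2 H:5 O:1
Element totals:
  C: 5
  H: 12
  O: 2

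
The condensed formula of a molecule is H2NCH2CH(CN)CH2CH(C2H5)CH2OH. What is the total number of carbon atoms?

Element totals:
  C: 8
  H: 16
  N: 2
  O: 1

8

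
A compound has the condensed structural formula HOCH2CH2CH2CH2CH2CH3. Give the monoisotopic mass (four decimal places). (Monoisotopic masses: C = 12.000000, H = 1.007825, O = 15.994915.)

Element totals:
  C: 6
  H: 14
  O: 1
Molecular formula: C6H14O.
  M = 6(12.0) + 14(1.007825) + 15.994915
    = 72.000000 + 14.109550 + 15.994915 = 102.104465

102.1045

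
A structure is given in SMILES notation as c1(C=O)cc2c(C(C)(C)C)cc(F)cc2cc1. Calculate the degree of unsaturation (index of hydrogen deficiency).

Atom tally by fragment:
  naphthalene ring system core → C:10 H:8
  (− 3 ring H displaced by substituents)
  + CHO → C:1 H:1 O:1
  + C(CH3)3 → C:4 H:9
  + F → F:1
Element totals:
  C: 15
  H: 15
  F: 1
  O: 1
Molecular formula: C15H15FO.
DoU = (2C + 2 + N − H − X) / 2 = (2·15 + 2 + 0 − 15 − 1) / 2 = 8.

8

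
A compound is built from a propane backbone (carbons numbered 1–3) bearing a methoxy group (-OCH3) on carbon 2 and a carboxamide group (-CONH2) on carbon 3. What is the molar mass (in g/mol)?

Atom tally by fragment:
  CH3 → C:1 H:3
  CH(OCH3) → C:2 H:4 O:1
  CH2CONH2 → C:2 H:4 O:1 N:1
Element totals:
  C: 5
  H: 11
  N: 1
  O: 2
Molecular formula: C5H11NO2.
  M = 5(12.011) + 11(1.008) + 14.007 + 2(15.999)
    = 60.055 + 11.088 + 14.007 + 31.998 = 117.148

117.15 g/mol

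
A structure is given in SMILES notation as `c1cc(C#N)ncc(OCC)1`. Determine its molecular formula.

C8H8N2O

Atom tally by fragment:
  pyridine ring core → C:5 H:5 N:1
  (− 2 ring H displaced by substituents)
  + CN → C:1 N:1
  + OC2H5 → C:2 H:5 O:1
Element totals:
  C: 8
  H: 8
  N: 2
  O: 1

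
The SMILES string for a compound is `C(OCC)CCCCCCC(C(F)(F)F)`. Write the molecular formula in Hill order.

Atom tally by fragment:
  C2H5OCH2 → C:3 H:7 O:1
  CH2 → C:1 H:2
  CH2 → C:1 H:2
  CH2 → C:1 H:2
  CH2 → C:1 H:2
  CH2 → C:1 H:2
  CH2 → C:1 H:2
  CH2CF3 → C:2 H:2 F:3
Element totals:
  C: 11
  H: 21
  F: 3
  O: 1

C11H21F3O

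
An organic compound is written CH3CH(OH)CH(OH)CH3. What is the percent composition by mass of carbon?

Element totals:
  C: 4
  H: 10
  O: 2
Molecular formula: C4H10O2.
Molar mass = 90.122 g/mol.
Mass from C: 4 × 12.011 = 48.044 g/mol.
%C = 48.044 / 90.122 × 100 = 53.31%.

53.31%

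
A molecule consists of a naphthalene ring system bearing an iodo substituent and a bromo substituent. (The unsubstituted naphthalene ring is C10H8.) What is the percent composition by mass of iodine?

38.11%

Atom tally by fragment:
  naphthalene ring system core → C:10 H:8
  (− 2 ring H displaced by substituents)
  + I → I:1
  + Br → Br:1
Element totals:
  C: 10
  H: 6
  Br: 1
  I: 1
Molecular formula: C10H6BrI.
Molar mass = 332.966 g/mol.
Mass from I: 1 × 126.904 = 126.904 g/mol.
%I = 126.904 / 332.966 × 100 = 38.11%.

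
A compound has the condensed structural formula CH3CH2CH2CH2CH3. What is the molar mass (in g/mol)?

Atom tally by fragment:
  CH3 → C:1 H:3
  CH2 → C:1 H:2
  CH2 → C:1 H:2
  CH2 → C:1 H:2
  CH3 → C:1 H:3
Element totals:
  C: 5
  H: 12
Molecular formula: C5H12.
  M = 5(12.011) + 12(1.008)
    = 60.055 + 12.096 = 72.151

72.15 g/mol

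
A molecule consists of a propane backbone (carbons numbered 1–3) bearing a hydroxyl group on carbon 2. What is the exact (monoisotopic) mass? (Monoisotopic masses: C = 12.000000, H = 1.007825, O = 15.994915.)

60.0575

Atom tally by fragment:
  CH3 → C:1 H:3
  CH(OH) → C:1 H:2 O:1
  CH3 → C:1 H:3
Element totals:
  C: 3
  H: 8
  O: 1
Molecular formula: C3H8O.
  M = 3(12.0) + 8(1.007825) + 15.994915
    = 36.000000 + 8.062600 + 15.994915 = 60.057515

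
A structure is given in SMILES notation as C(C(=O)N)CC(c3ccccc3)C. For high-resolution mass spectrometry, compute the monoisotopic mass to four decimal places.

Atom tally by fragment:
  H2NOCCH2 → C:2 H:4 O:1 N:1
  CH2 → C:1 H:2
  CH(C6H5) → C:7 H:6
  CH3 → C:1 H:3
Element totals:
  C: 11
  H: 15
  N: 1
  O: 1
Molecular formula: C11H15NO.
  M = 11(12.0) + 15(1.007825) + 14.003074 + 15.994915
    = 132.000000 + 15.117375 + 14.003074 + 15.994915 = 177.115364

177.1154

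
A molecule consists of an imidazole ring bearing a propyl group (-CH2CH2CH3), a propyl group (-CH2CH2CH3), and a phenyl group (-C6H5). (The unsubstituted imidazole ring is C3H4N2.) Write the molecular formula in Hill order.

C15H20N2

Atom tally by fragment:
  imidazole ring core → C:3 H:4 N:2
  (− 3 ring H displaced by substituents)
  + CH2CH2CH3 → C:3 H:7
  + CH2CH2CH3 → C:3 H:7
  + C6H5 → C:6 H:5
Element totals:
  C: 15
  H: 20
  N: 2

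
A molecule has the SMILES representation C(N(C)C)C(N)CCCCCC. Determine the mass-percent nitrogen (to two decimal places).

Atom tally by fragment:
  (CH3)2NCH2 → C:3 H:8 N:1
  CH(NH2) → C:1 H:3 N:1
  CH2 → C:1 H:2
  CH2 → C:1 H:2
  CH2 → C:1 H:2
  CH2 → C:1 H:2
  CH2 → C:1 H:2
  CH3 → C:1 H:3
Element totals:
  C: 10
  H: 24
  N: 2
Molecular formula: C10H24N2.
Molar mass = 172.316 g/mol.
Mass from N: 2 × 14.007 = 28.014 g/mol.
%N = 28.014 / 172.316 × 100 = 16.26%.

16.26%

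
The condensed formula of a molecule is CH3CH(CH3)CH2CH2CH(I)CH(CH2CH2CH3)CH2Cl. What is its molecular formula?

C11H22ClI

Atom tally by fragment:
  CH3 → C:1 H:3
  CH(CH3) → C:2 H:4
  CH2 → C:1 H:2
  CH2 → C:1 H:2
  CH(I) → C:1 H:1 I:1
  CH(CH2CH2CH3) → C:4 H:8
  CH2Cl → C:1 H:2 Cl:1
Element totals:
  C: 11
  H: 22
  Cl: 1
  I: 1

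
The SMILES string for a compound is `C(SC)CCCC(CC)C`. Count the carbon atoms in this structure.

9

Atom tally by fragment:
  CH3SCH2 → C:2 H:5 S:1
  CH2 → C:1 H:2
  CH2 → C:1 H:2
  CH2 → C:1 H:2
  CH(C2H5) → C:3 H:6
  CH3 → C:1 H:3
Element totals:
  C: 9
  H: 20
  S: 1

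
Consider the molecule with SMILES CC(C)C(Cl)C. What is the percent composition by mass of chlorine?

33.26%

Atom tally by fragment:
  CH3 → C:1 H:3
  CH(CH3) → C:2 H:4
  CH(Cl) → C:1 H:1 Cl:1
  CH3 → C:1 H:3
Element totals:
  C: 5
  H: 11
  Cl: 1
Molecular formula: C5H11Cl.
Molar mass = 106.593 g/mol.
Mass from Cl: 1 × 35.45 = 35.450 g/mol.
%Cl = 35.450 / 106.593 × 100 = 33.26%.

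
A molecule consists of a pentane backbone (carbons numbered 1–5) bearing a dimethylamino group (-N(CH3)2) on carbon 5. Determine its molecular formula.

C7H17N

Atom tally by fragment:
  CH3 → C:1 H:3
  CH2 → C:1 H:2
  CH2 → C:1 H:2
  CH2 → C:1 H:2
  CH2N(CH3)2 → C:3 H:8 N:1
Element totals:
  C: 7
  H: 17
  N: 1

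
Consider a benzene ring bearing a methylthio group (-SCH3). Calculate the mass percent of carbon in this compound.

67.69%

Atom tally by fragment:
  benzene ring core → C:6 H:6
  (− 1 ring H displaced by substituents)
  + SCH3 → C:1 H:3 S:1
Element totals:
  C: 7
  H: 8
  S: 1
Molecular formula: C7H8S.
Molar mass = 124.201 g/mol.
Mass from C: 7 × 12.011 = 84.077 g/mol.
%C = 84.077 / 124.201 × 100 = 67.69%.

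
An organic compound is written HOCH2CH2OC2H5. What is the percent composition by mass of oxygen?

Atom tally by fragment:
  HOCH2 → C:1 H:3 O:1
  CH2OC2H5 → C:3 H:7 O:1
Element totals:
  C: 4
  H: 10
  O: 2
Molecular formula: C4H10O2.
Molar mass = 90.122 g/mol.
Mass from O: 2 × 15.999 = 31.998 g/mol.
%O = 31.998 / 90.122 × 100 = 35.51%.

35.51%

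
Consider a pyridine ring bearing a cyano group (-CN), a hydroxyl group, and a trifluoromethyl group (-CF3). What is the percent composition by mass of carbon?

Atom tally by fragment:
  pyridine ring core → C:5 H:5 N:1
  (− 3 ring H displaced by substituents)
  + CN → C:1 N:1
  + OH → O:1 H:1
  + CF3 → C:1 F:3
Element totals:
  C: 7
  H: 3
  F: 3
  N: 2
  O: 1
Molecular formula: C7H3F3N2O.
Molar mass = 188.108 g/mol.
Mass from C: 7 × 12.011 = 84.077 g/mol.
%C = 84.077 / 188.108 × 100 = 44.70%.

44.70%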